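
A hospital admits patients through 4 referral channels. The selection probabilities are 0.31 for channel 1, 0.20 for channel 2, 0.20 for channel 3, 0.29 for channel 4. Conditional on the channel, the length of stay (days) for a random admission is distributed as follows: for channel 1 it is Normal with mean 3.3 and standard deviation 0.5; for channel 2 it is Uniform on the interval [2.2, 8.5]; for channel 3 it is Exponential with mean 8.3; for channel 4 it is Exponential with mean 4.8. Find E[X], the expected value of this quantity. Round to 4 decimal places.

Component means — 1: 3.3; 2: 5.35; 3: 8.3; 4: 4.8.
E[X] = 0.31·3.3 + 0.2·5.35 + 0.2·8.3 + 0.29·4.8 = 5.145.

5.1450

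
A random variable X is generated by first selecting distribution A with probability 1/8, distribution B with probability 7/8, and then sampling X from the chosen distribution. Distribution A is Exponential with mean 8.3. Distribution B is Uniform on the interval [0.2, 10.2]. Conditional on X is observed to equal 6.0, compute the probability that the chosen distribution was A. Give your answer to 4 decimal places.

0.0771

Likelihoods f(6.0 | ·): A: 0.0584755; B: 0.1.
Posterior ∝ prior × likelihood. Numerator for A: 0.125·0.0584755 = 0.00730944.
Normalizing constant: 0.125·0.0584755 + 0.875·0.1 = 0.0948094.
P(A | observation) = 0.00730944 / 0.0948094 = 0.0770961.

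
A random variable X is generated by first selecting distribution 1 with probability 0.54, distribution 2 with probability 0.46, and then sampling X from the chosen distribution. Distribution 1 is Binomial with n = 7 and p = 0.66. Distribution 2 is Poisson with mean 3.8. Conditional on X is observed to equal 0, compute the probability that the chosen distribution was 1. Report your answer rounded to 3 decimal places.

Likelihoods P(X=0 | ·): 1: 0.000525234; 2: 0.0223708.
Posterior ∝ prior × likelihood. Numerator for 1: 0.54·0.000525234 = 0.000283626.
Normalizing constant: 0.54·0.000525234 + 0.46·0.0223708 = 0.0105742.
P(1 | observation) = 0.000283626 / 0.0105742 = 0.0268225.

0.027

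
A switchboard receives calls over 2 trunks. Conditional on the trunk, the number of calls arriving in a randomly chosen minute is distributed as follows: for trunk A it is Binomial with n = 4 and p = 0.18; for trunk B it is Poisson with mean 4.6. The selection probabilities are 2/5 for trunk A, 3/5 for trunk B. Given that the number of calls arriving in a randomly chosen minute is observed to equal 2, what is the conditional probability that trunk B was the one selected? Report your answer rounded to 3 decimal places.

0.550

Likelihoods P(X=2 | ·): A: 0.130715; B: 0.106348.
Posterior ∝ prior × likelihood. Numerator for B: 0.6·0.106348 = 0.0638091.
Normalizing constant: 0.4·0.130715 + 0.6·0.106348 = 0.116095.
P(B | observation) = 0.0638091 / 0.116095 = 0.549629.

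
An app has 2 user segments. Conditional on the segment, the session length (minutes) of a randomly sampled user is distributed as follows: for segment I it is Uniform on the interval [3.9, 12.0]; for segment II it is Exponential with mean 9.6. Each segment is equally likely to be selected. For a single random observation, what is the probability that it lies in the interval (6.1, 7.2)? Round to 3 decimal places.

Conditional on each segment, P(6.1 < X < 7.2): I: 0.135802; II: 0.0573482.
By total probability, P(6.1 < X < 7.2) = 0.5·0.135802 + 0.5·0.0573482 = 0.0965753.

0.097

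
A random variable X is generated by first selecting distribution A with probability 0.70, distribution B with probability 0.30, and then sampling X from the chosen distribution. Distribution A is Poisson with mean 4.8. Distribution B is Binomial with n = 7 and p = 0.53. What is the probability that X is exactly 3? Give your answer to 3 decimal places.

Conditional on each component, P(X = 3): A: 0.151691; B: 0.254265.
By total probability, P(X = 3) = 0.7·0.151691 + 0.3·0.254265 = 0.182463.

0.182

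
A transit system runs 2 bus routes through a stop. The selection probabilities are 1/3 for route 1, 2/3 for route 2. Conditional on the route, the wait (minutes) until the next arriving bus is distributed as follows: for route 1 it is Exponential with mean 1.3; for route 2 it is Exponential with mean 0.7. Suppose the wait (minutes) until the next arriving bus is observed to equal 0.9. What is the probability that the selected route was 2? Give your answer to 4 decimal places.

Likelihoods f(0.9 | ·): 1: 0.384938; 2: 0.394933.
Posterior ∝ prior × likelihood. Numerator for 2: 0.666667·0.394933 = 0.263289.
Normalizing constant: 0.333333·0.384938 + 0.666667·0.394933 = 0.391601.
P(2 | observation) = 0.263289 / 0.391601 = 0.672338.

0.6723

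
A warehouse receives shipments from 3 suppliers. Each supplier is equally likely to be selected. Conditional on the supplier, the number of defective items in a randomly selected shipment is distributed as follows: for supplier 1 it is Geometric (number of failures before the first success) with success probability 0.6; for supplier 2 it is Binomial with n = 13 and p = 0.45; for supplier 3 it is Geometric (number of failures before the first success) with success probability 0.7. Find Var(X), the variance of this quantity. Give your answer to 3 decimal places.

Per component, 1: μ=0.666667, E[X²]=1.55556; 2: μ=5.85, E[X²]=37.44; 3: μ=0.428571, E[X²]=0.795918.
E[X] = 0.333333·0.666667 + 0.333333·5.85 + 0.333333·0.428571 = 2.31508.
E[X²] = 0.333333·1.55556 + 0.333333·37.44 + 0.333333·0.795918 = 13.2638.
Var(X) = E[X²] − (E[X])² = 13.2638 − 5.35959 = 7.90423.

7.904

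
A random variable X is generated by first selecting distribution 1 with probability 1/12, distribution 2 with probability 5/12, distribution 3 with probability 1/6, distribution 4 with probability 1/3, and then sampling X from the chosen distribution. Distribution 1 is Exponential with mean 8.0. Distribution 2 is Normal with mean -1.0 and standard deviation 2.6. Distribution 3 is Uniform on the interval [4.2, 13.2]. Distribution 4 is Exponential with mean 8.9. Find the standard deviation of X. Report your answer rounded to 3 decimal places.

Per component, 1: μ=8, E[X²]=128; 2: μ=-1, E[X²]=7.76; 3: μ=8.7, E[X²]=82.44; 4: μ=8.9, E[X²]=158.42.
E[X] = 0.0833333·8 + 0.416667·-1 + 0.166667·8.7 + 0.333333·8.9 = 4.66667.
E[X²] = 0.0833333·128 + 0.416667·7.76 + 0.166667·82.44 + 0.333333·158.42 = 80.4467.
Var(X) = E[X²] − (E[X])² = 80.4467 − 21.7778 = 58.6689.
SD(X) = √58.6689 = 7.65956.

7.660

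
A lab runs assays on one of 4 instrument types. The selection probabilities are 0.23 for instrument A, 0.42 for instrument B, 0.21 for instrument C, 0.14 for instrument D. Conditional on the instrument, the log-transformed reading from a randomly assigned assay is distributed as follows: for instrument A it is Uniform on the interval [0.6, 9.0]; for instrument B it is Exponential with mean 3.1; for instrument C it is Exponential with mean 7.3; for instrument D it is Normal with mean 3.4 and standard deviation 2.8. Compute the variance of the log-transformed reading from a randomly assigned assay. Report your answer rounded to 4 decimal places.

Per component, A: μ=4.8, E[X²]=28.92; B: μ=3.1, E[X²]=19.22; C: μ=7.3, E[X²]=106.58; D: μ=3.4, E[X²]=19.4.
E[X] = 0.23·4.8 + 0.42·3.1 + 0.21·7.3 + 0.14·3.4 = 4.415.
E[X²] = 0.23·28.92 + 0.42·19.22 + 0.21·106.58 + 0.14·19.4 = 39.8218.
Var(X) = E[X²] − (E[X])² = 39.8218 − 19.4922 = 20.3296.

20.3296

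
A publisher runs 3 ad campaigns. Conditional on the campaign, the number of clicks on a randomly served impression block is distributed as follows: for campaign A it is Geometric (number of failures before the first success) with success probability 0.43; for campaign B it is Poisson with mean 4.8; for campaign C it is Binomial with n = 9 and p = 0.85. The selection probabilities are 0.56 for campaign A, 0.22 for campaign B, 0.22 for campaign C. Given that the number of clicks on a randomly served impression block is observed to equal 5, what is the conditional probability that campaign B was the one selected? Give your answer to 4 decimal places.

Likelihoods P(X=5 | ·): A: 0.0258728; B: 0.174748; C: 0.0283029.
Posterior ∝ prior × likelihood. Numerator for B: 0.22·0.174748 = 0.0384445.
Normalizing constant: 0.56·0.0258728 + 0.22·0.174748 + 0.22·0.0283029 = 0.0591599.
P(B | observation) = 0.0384445 / 0.0591599 = 0.649841.

0.6498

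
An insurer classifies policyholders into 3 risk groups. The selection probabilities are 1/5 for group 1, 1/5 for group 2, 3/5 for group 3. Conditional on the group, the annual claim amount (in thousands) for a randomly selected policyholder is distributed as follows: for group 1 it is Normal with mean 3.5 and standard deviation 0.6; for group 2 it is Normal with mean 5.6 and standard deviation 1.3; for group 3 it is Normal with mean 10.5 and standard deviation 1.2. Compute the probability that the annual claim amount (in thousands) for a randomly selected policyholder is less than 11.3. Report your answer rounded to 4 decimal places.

0.8485

Conditional on each group, P(X < 11.3): 1: 1; 2: 0.999994; 3: 0.747507.
By total probability, P(X < 11.3) = 0.2·1 + 0.2·0.999994 + 0.6·0.747507 = 0.848503.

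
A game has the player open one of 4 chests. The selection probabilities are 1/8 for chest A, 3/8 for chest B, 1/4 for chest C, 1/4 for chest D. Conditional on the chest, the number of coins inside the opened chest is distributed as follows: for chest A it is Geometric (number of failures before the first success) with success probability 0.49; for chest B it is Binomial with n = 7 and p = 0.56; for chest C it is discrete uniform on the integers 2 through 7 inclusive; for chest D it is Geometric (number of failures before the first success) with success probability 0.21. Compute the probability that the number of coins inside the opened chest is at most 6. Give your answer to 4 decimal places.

0.9027

Conditional on each chest, P(X ≤ 6): A: 0.991026; B: 0.982729; C: 0.833333; D: 0.807961.
By total probability, P(X ≤ 6) = 0.125·0.991026 + 0.375·0.982729 + 0.25·0.833333 + 0.25·0.807961 = 0.902725.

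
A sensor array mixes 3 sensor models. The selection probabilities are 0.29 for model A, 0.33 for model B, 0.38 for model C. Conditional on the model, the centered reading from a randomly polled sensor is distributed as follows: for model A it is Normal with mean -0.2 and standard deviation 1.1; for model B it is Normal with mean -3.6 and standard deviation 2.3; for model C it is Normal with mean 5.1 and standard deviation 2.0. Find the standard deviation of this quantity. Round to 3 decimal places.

4.161

Per component, A: μ=-0.2, E[X²]=1.25; B: μ=-3.6, E[X²]=18.25; C: μ=5.1, E[X²]=30.01.
E[X] = 0.29·-0.2 + 0.33·-3.6 + 0.38·5.1 = 0.692.
E[X²] = 0.29·1.25 + 0.33·18.25 + 0.38·30.01 = 17.7888.
Var(X) = E[X²] − (E[X])² = 17.7888 − 0.478864 = 17.3099.
SD(X) = √17.3099 = 4.16052.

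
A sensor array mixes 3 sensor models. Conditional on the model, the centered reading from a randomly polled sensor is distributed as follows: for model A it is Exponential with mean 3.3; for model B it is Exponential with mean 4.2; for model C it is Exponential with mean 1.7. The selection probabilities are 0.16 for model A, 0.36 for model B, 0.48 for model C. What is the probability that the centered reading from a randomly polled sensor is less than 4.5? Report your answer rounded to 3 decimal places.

Conditional on each model, P(X < 4.5): A: 0.744271; B: 0.657481; C: 0.929141.
By total probability, P(X < 4.5) = 0.16·0.744271 + 0.36·0.657481 + 0.48·0.929141 = 0.801764.

0.802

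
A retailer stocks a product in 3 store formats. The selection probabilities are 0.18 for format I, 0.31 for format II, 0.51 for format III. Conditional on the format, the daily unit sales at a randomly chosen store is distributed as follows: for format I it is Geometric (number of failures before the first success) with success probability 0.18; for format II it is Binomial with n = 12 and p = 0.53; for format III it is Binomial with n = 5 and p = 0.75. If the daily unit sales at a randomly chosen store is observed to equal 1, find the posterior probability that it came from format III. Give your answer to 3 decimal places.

Likelihoods P(X=1 | ·): I: 0.1476; II: 0.00157229; III: 0.0146484.
Posterior ∝ prior × likelihood. Numerator for III: 0.51·0.0146484 = 0.0074707.
Normalizing constant: 0.18·0.1476 + 0.31·0.00157229 + 0.51·0.0146484 = 0.0345261.
P(III | observation) = 0.0074707 / 0.0345261 = 0.216378.

0.216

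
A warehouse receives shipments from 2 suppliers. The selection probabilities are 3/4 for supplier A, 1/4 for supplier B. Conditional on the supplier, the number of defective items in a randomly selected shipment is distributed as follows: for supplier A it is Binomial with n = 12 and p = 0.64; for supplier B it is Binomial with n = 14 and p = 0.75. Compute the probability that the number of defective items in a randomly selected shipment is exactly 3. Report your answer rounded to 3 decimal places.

0.004

Conditional on each supplier, P(X = 3): A: 0.00585713; B: 3.66122e-05.
By total probability, P(X = 3) = 0.75·0.00585713 + 0.25·3.66122e-05 = 0.004402.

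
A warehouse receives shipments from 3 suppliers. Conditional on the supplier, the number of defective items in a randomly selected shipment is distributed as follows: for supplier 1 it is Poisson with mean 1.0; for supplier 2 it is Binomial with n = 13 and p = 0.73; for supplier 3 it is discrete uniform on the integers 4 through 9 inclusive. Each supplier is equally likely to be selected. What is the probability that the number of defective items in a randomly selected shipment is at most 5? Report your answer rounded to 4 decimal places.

0.4474

Conditional on each supplier, P(X ≤ 5): 1: 0.999406; 2: 0.00933734; 3: 0.333333.
By total probability, P(X ≤ 5) = 0.333333·0.999406 + 0.333333·0.00933734 + 0.333333·0.333333 = 0.447359.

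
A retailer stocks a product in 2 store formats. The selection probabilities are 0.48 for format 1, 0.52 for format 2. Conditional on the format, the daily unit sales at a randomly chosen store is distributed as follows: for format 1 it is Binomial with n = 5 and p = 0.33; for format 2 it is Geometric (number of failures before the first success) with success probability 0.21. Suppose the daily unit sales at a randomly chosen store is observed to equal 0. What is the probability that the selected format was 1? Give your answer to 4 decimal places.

0.3724

Likelihoods P(X=0 | ·): 1: 0.135013; 2: 0.21.
Posterior ∝ prior × likelihood. Numerator for 1: 0.48·0.135013 = 0.064806.
Normalizing constant: 0.48·0.135013 + 0.52·0.21 = 0.174006.
P(1 | observation) = 0.064806 / 0.174006 = 0.372435.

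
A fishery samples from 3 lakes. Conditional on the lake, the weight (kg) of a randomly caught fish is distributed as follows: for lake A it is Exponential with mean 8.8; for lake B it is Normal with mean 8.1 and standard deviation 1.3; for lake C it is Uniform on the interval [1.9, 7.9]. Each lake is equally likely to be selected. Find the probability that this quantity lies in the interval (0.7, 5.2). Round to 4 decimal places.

0.3109

Conditional on each lake, P(0.7 < X < 5.2): A: 0.369712; B: 0.0128482; C: 0.55.
By total probability, P(0.7 < X < 5.2) = 0.333333·0.369712 + 0.333333·0.0128482 + 0.333333·0.55 = 0.310854.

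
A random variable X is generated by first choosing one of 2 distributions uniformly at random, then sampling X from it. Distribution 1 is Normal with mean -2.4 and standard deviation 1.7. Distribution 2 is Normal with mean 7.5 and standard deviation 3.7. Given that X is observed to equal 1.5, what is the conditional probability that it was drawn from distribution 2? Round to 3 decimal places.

Likelihoods f(1.5 | ·): 1: 0.0168896; 2: 0.0289525.
Posterior ∝ prior × likelihood. Numerator for 2: 0.5·0.0289525 = 0.0144762.
Normalizing constant: 0.5·0.0168896 + 0.5·0.0289525 = 0.0229211.
P(2 | observation) = 0.0144762 / 0.0229211 = 0.631569.

0.632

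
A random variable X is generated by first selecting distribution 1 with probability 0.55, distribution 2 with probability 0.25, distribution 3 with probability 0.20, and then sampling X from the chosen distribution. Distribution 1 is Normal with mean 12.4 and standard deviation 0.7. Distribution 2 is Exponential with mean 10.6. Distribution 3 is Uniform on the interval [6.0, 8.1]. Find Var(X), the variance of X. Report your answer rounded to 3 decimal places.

Per component, 1: μ=12.4, E[X²]=154.25; 2: μ=10.6, E[X²]=224.72; 3: μ=7.05, E[X²]=50.07.
E[X] = 0.55·12.4 + 0.25·10.6 + 0.2·7.05 = 10.88.
E[X²] = 0.55·154.25 + 0.25·224.72 + 0.2·50.07 = 151.032.
Var(X) = E[X²] − (E[X])² = 151.032 − 118.374 = 32.6571.

32.657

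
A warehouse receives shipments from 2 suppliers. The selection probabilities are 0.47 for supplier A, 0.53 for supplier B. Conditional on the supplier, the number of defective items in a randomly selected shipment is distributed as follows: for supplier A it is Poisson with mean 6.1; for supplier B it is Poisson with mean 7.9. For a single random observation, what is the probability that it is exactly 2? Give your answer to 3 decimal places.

Conditional on each supplier, P(X = 2): A: 0.0417286; B: 0.0115691.
By total probability, P(X = 2) = 0.47·0.0417286 + 0.53·0.0115691 = 0.025744.

0.026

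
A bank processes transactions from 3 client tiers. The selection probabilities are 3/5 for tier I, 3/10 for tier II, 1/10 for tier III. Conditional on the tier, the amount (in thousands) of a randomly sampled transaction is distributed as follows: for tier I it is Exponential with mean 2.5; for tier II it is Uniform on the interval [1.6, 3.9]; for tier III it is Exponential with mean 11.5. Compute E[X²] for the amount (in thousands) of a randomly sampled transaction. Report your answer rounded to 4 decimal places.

For each component E[X²] = Var + (mean)², giving I: 12.5; II: 8.00333; III: 264.5.
Overall E[X²] = 0.6·12.5 + 0.3·8.00333 + 0.1·264.5 = 36.351.

36.3510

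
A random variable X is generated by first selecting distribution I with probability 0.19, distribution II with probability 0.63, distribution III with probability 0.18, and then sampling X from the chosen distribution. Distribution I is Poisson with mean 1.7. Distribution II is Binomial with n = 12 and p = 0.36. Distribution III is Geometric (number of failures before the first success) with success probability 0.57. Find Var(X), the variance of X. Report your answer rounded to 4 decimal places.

4.5970

Per component, I: μ=1.7, E[X²]=4.59; II: μ=4.32, E[X²]=21.4272; III: μ=0.754386, E[X²]=1.89258.
E[X] = 0.19·1.7 + 0.63·4.32 + 0.18·0.754386 = 3.18039.
E[X²] = 0.19·4.59 + 0.63·21.4272 + 0.18·1.89258 = 14.7119.
Var(X) = E[X²] − (E[X])² = 14.7119 − 10.1149 = 4.59702.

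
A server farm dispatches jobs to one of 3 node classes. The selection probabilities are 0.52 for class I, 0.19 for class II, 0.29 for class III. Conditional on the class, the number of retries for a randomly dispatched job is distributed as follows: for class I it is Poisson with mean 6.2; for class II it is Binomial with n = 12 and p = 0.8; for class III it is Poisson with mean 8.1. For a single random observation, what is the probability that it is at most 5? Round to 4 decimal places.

0.2689

Conditional on each class, P(X ≤ 5): I: 0.414113; II: 0.00390313; III: 0.182246.
By total probability, P(X ≤ 5) = 0.52·0.414113 + 0.19·0.00390313 + 0.29·0.182246 = 0.268932.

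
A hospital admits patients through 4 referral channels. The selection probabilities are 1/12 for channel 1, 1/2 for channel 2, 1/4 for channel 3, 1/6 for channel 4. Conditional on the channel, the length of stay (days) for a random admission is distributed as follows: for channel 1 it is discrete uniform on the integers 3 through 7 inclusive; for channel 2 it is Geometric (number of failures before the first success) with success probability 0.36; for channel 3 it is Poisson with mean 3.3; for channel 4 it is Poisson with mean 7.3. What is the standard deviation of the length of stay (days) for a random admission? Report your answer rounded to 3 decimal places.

Per component, 1: μ=5, E[X²]=27; 2: μ=1.77778, E[X²]=8.09877; 3: μ=3.3, E[X²]=14.19; 4: μ=7.3, E[X²]=60.59.
E[X] = 0.0833333·5 + 0.5·1.77778 + 0.25·3.3 + 0.166667·7.3 = 3.34722.
E[X²] = 0.0833333·27 + 0.5·8.09877 + 0.25·14.19 + 0.166667·60.59 = 19.9452.
Var(X) = E[X²] − (E[X])² = 19.9452 − 11.2039 = 8.74132.
SD(X) = √8.74132 = 2.95657.

2.957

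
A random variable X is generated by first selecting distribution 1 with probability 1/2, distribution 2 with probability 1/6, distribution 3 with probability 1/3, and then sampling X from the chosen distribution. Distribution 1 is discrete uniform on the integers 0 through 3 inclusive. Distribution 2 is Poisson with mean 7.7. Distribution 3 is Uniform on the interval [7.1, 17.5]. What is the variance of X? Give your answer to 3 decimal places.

Per component, 1: μ=1.5, E[X²]=3.5; 2: μ=7.7, E[X²]=66.99; 3: μ=12.3, E[X²]=160.303.
E[X] = 0.5·1.5 + 0.166667·7.7 + 0.333333·12.3 = 6.13333.
E[X²] = 0.5·3.5 + 0.166667·66.99 + 0.333333·160.303 = 66.3494.
Var(X) = E[X²] − (E[X])² = 66.3494 − 37.6178 = 28.7317.

28.732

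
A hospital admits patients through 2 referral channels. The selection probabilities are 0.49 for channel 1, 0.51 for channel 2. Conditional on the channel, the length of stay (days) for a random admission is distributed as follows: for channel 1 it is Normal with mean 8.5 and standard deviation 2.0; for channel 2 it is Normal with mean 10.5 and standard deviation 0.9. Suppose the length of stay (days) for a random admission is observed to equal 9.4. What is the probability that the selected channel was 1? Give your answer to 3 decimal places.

Likelihoods f(9.4 | ·): 1: 0.180263; 2: 0.210033.
Posterior ∝ prior × likelihood. Numerator for 1: 0.49·0.180263 = 0.0883291.
Normalizing constant: 0.49·0.180263 + 0.51·0.210033 = 0.195446.
P(1 | observation) = 0.0883291 / 0.195446 = 0.451937.

0.452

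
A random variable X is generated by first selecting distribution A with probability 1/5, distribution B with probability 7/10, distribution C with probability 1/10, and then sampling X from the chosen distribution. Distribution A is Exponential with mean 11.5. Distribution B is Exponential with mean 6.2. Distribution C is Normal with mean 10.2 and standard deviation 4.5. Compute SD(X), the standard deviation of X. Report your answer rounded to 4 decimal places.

Per component, A: μ=11.5, E[X²]=264.5; B: μ=6.2, E[X²]=76.88; C: μ=10.2, E[X²]=124.29.
E[X] = 0.2·11.5 + 0.7·6.2 + 0.1·10.2 = 7.66.
E[X²] = 0.2·264.5 + 0.7·76.88 + 0.1·124.29 = 119.145.
Var(X) = E[X²] − (E[X])² = 119.145 − 58.6756 = 60.4694.
SD(X) = √60.4694 = 7.77621.

7.7762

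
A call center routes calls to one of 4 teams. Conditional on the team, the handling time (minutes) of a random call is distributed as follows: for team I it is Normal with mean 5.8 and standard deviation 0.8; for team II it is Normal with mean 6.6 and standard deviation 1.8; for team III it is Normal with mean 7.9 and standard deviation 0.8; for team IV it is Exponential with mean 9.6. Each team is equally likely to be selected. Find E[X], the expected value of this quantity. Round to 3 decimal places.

Component means — I: 5.8; II: 6.6; III: 7.9; IV: 9.6.
E[X] = 0.25·5.8 + 0.25·6.6 + 0.25·7.9 + 0.25·9.6 = 7.475.

7.475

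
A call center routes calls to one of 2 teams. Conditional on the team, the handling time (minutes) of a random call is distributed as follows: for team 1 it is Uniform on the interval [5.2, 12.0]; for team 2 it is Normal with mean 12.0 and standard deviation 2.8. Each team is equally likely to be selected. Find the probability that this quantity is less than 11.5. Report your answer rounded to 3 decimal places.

Conditional on each team, P(X < 11.5): 1: 0.926471; 2: 0.429137.
By total probability, P(X < 11.5) = 0.5·0.926471 + 0.5·0.429137 = 0.677804.

0.678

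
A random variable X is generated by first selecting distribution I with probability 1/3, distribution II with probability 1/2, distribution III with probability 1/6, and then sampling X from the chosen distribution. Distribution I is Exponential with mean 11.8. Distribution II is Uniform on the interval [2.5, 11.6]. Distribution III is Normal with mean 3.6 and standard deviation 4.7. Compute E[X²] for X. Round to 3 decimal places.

126.970

For each component E[X²] = Var + (mean)², giving I: 278.48; II: 56.6033; III: 35.05.
Overall E[X²] = 0.333333·278.48 + 0.5·56.6033 + 0.166667·35.05 = 126.97.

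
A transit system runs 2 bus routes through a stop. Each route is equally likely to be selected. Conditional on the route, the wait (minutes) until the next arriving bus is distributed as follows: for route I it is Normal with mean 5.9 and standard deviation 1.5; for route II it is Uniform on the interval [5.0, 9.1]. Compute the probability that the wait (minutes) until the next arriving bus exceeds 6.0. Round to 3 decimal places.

Conditional on each route, P(X > 6.0): I: 0.473424; II: 0.756098.
By total probability, P(X > 6.0) = 0.5·0.473424 + 0.5·0.756098 = 0.614761.

0.615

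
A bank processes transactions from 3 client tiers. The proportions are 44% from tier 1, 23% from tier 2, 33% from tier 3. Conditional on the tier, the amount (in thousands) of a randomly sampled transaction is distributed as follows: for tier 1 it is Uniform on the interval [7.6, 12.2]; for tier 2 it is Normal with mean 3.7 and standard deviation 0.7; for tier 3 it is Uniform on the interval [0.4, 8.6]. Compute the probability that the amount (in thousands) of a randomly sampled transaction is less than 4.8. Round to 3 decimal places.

0.394

Conditional on each tier, P(X < 4.8): 1: 0; 2: 0.941958; 3: 0.536585.
By total probability, P(X < 4.8) = 0.44·0 + 0.23·0.941958 + 0.33·0.536585 = 0.393724.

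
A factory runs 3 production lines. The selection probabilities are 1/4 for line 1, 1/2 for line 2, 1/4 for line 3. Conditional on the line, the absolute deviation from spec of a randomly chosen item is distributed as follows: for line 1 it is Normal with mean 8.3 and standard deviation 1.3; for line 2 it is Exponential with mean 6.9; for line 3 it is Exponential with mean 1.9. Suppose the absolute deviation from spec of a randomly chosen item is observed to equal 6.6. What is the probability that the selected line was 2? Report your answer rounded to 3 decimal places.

Likelihoods f(6.6 | ·): 1: 0.130506; 2: 0.0556851; 3: 0.0163172.
Posterior ∝ prior × likelihood. Numerator for 2: 0.5·0.0556851 = 0.0278425.
Normalizing constant: 0.25·0.130506 + 0.5·0.0556851 + 0.25·0.0163172 = 0.0645484.
P(2 | observation) = 0.0278425 / 0.0645484 = 0.431343.

0.431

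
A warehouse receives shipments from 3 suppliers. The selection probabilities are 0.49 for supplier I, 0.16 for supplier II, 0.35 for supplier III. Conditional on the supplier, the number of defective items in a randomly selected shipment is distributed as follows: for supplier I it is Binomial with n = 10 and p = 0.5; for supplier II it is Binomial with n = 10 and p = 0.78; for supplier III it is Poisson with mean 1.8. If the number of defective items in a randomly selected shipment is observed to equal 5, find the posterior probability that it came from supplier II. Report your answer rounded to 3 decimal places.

0.044

Likelihoods P(X=5 | ·): I: 0.246094; II: 0.0374962; III: 0.0260286.
Posterior ∝ prior × likelihood. Numerator for II: 0.16·0.0374962 = 0.00599939.
Normalizing constant: 0.49·0.246094 + 0.16·0.0374962 + 0.35·0.0260286 = 0.135695.
P(II | observation) = 0.00599939 / 0.135695 = 0.0442122.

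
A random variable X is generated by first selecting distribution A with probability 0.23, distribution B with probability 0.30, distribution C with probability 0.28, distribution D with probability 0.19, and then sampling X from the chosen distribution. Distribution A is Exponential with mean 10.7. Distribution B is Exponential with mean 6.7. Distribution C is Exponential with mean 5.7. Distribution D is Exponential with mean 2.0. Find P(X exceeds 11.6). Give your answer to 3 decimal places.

Conditional on each component, P(X > 11.6): A: 0.338202; B: 0.177046; C: 0.130669; D: 0.00302755.
By total probability, P(X > 11.6) = 0.23·0.338202 + 0.3·0.177046 + 0.28·0.130669 + 0.19·0.00302755 = 0.168063.

0.168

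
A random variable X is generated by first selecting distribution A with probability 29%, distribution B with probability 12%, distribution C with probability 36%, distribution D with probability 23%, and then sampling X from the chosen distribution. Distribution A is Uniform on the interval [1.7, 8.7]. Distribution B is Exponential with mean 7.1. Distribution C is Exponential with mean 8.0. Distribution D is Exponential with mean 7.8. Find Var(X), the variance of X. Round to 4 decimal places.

45.7134

Per component, A: μ=5.2, E[X²]=31.1233; B: μ=7.1, E[X²]=100.82; C: μ=8, E[X²]=128; D: μ=7.8, E[X²]=121.68.
E[X] = 0.29·5.2 + 0.12·7.1 + 0.36·8 + 0.23·7.8 = 7.034.
E[X²] = 0.29·31.1233 + 0.12·100.82 + 0.36·128 + 0.23·121.68 = 95.1906.
Var(X) = E[X²] − (E[X])² = 95.1906 − 49.4772 = 45.7134.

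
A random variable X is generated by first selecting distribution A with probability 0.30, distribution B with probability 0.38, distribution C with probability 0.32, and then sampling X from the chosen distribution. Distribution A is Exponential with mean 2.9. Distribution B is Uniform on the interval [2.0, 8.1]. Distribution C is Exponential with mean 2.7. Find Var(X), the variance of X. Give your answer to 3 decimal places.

7.236

Per component, A: μ=2.9, E[X²]=16.82; B: μ=5.05, E[X²]=28.6033; C: μ=2.7, E[X²]=14.58.
E[X] = 0.3·2.9 + 0.38·5.05 + 0.32·2.7 = 3.653.
E[X²] = 0.3·16.82 + 0.38·28.6033 + 0.32·14.58 = 20.5809.
Var(X) = E[X²] − (E[X])² = 20.5809 − 13.3444 = 7.23646.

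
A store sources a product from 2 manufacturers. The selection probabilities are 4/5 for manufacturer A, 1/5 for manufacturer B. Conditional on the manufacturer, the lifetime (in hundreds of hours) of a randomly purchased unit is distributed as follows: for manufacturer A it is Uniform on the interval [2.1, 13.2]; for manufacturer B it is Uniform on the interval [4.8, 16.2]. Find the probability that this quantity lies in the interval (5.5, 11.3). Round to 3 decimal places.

0.520

Conditional on each manufacturer, P(5.5 < X < 11.3): A: 0.522523; B: 0.508772.
By total probability, P(5.5 < X < 11.3) = 0.8·0.522523 + 0.2·0.508772 = 0.519772.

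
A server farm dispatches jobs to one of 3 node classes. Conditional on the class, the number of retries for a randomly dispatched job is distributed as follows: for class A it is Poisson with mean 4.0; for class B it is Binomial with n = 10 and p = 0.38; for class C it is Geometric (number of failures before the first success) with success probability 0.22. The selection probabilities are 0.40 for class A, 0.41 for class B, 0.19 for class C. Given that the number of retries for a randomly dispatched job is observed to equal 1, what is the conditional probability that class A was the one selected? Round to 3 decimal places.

Likelihoods P(X=1 | ·): A: 0.0732626; B: 0.0514409; C: 0.1716.
Posterior ∝ prior × likelihood. Numerator for A: 0.4·0.0732626 = 0.029305.
Normalizing constant: 0.4·0.0732626 + 0.41·0.0514409 + 0.19·0.1716 = 0.0829998.
P(A | observation) = 0.029305 / 0.0829998 = 0.353073.

0.353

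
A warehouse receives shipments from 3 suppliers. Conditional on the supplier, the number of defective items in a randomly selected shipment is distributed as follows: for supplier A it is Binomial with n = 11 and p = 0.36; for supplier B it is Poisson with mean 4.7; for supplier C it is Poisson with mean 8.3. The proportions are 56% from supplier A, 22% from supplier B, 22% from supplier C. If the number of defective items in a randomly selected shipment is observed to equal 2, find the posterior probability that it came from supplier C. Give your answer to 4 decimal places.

Likelihoods P(X=2 | ·): A: 0.128407; B: 0.100457; C: 0.00856016.
Posterior ∝ prior × likelihood. Numerator for C: 0.22·0.00856016 = 0.00188324.
Normalizing constant: 0.56·0.128407 + 0.22·0.100457 + 0.22·0.00856016 = 0.0958916.
P(C | observation) = 0.00188324 / 0.0958916 = 0.0196392.

0.0196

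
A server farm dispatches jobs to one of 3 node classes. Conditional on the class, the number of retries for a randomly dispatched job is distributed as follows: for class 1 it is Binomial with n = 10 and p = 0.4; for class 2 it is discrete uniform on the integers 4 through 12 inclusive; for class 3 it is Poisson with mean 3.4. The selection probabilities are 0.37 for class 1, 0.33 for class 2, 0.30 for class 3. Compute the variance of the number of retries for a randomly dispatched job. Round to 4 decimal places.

Per component, 1: μ=4, E[X²]=18.4; 2: μ=8, E[X²]=70.6667; 3: μ=3.4, E[X²]=14.96.
E[X] = 0.37·4 + 0.33·8 + 0.3·3.4 = 5.14.
E[X²] = 0.37·18.4 + 0.33·70.6667 + 0.3·14.96 = 34.616.
Var(X) = E[X²] − (E[X])² = 34.616 − 26.4196 = 8.1964.

8.1964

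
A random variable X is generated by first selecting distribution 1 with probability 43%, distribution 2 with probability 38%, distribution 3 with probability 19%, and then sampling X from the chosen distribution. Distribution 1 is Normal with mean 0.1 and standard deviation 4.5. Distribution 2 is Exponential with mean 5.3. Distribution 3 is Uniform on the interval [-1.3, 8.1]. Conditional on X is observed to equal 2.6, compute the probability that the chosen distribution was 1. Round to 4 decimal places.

0.3376

Likelihoods f(2.6 | ·): 1: 0.0759761; 2: 0.115524; 3: 0.106383.
Posterior ∝ prior × likelihood. Numerator for 1: 0.43·0.0759761 = 0.0326697.
Normalizing constant: 0.43·0.0759761 + 0.38·0.115524 + 0.19·0.106383 = 0.0967818.
P(1 | observation) = 0.0326697 / 0.0967818 = 0.337561.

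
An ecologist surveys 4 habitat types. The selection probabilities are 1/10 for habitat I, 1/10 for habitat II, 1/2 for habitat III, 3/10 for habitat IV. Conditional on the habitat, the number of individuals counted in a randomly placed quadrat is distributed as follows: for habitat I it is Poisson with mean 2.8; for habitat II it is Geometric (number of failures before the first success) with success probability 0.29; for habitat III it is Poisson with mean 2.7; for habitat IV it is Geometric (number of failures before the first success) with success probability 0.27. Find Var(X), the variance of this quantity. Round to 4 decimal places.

5.4855

Per component, I: μ=2.8, E[X²]=10.64; II: μ=2.44828, E[X²]=14.4364; III: μ=2.7, E[X²]=9.99; IV: μ=2.7037, E[X²]=17.3237.
E[X] = 0.1·2.8 + 0.1·2.44828 + 0.5·2.7 + 0.3·2.7037 = 2.68594.
E[X²] = 0.1·10.64 + 0.1·14.4364 + 0.5·9.99 + 0.3·17.3237 = 12.6998.
Var(X) = E[X²] − (E[X])² = 12.6998 − 7.21427 = 5.48549.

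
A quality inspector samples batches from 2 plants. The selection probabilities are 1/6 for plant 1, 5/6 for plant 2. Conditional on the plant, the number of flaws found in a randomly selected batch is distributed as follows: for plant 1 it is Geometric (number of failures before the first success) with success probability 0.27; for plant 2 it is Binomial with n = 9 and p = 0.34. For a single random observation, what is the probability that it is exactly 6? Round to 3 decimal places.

0.038

Conditional on each plant, P(X = 6): 1: 0.0408602; 2: 0.0373065.
By total probability, P(X = 6) = 0.166667·0.0408602 + 0.833333·0.0373065 = 0.0378988.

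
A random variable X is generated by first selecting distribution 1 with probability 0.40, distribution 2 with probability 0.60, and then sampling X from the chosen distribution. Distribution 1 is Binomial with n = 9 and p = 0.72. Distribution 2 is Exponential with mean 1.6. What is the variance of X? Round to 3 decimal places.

7.977

Per component, 1: μ=6.48, E[X²]=43.8048; 2: μ=1.6, E[X²]=5.12.
E[X] = 0.4·6.48 + 0.6·1.6 = 3.552.
E[X²] = 0.4·43.8048 + 0.6·5.12 = 20.5939.
Var(X) = E[X²] − (E[X])² = 20.5939 − 12.6167 = 7.97722.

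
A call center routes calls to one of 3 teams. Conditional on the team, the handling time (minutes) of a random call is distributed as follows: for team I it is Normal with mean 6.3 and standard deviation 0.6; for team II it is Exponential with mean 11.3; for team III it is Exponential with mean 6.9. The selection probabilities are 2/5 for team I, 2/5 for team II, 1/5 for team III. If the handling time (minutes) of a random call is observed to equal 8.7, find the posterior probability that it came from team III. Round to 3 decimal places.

0.333

Likelihoods f(8.7 | ·): I: 0.00022305; II: 0.0409782; III: 0.0410735.
Posterior ∝ prior × likelihood. Numerator for III: 0.2·0.0410735 = 0.00821471.
Normalizing constant: 0.4·0.00022305 + 0.4·0.0409782 + 0.2·0.0410735 = 0.0246952.
P(III | observation) = 0.00821471 / 0.0246952 = 0.332644.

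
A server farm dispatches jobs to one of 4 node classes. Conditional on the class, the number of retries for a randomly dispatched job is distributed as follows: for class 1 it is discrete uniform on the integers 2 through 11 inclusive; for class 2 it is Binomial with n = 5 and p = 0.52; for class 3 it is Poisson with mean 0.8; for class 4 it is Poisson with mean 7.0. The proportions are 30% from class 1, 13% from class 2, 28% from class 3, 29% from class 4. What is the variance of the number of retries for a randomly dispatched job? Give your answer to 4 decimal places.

12.2045

Per component, 1: μ=6.5, E[X²]=50.5; 2: μ=2.6, E[X²]=8.008; 3: μ=0.8, E[X²]=1.44; 4: μ=7, E[X²]=56.
E[X] = 0.3·6.5 + 0.13·2.6 + 0.28·0.8 + 0.29·7 = 4.542.
E[X²] = 0.3·50.5 + 0.13·8.008 + 0.28·1.44 + 0.29·56 = 32.8342.
Var(X) = E[X²] − (E[X])² = 32.8342 − 20.6298 = 12.2045.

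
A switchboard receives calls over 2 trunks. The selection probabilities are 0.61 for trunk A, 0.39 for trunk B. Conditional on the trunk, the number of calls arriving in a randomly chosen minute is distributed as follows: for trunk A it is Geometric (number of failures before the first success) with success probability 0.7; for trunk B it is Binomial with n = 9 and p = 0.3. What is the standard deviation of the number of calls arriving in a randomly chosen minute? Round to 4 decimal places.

Per component, A: μ=0.428571, E[X²]=0.795918; B: μ=2.7, E[X²]=9.18.
E[X] = 0.61·0.428571 + 0.39·2.7 = 1.31443.
E[X²] = 0.61·0.795918 + 0.39·9.18 = 4.06571.
Var(X) = E[X²] − (E[X])² = 4.06571 − 1.72772 = 2.33799.
SD(X) = √2.33799 = 1.52905.

1.5290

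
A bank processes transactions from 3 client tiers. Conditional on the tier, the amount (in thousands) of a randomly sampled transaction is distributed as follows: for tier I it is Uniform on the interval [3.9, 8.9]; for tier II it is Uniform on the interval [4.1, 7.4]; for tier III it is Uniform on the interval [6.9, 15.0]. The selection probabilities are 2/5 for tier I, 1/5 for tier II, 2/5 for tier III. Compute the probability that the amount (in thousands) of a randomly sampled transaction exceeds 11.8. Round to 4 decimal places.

Conditional on each tier, P(X > 11.8): I: 0; II: 0; III: 0.395062.
By total probability, P(X > 11.8) = 0.4·0 + 0.2·0 + 0.4·0.395062 = 0.158025.

0.1580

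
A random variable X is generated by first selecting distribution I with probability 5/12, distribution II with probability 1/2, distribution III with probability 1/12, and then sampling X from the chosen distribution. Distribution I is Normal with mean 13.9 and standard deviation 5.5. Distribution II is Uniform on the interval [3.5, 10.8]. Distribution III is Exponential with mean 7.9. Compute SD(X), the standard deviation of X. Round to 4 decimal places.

Per component, I: μ=13.9, E[X²]=223.46; II: μ=7.15, E[X²]=55.5633; III: μ=7.9, E[X²]=124.82.
E[X] = 0.416667·13.9 + 0.5·7.15 + 0.0833333·7.9 = 10.025.
E[X²] = 0.416667·223.46 + 0.5·55.5633 + 0.0833333·124.82 = 131.292.
Var(X) = E[X²] − (E[X])² = 131.292 − 100.501 = 30.791.
SD(X) = √30.791 = 5.54897.

5.5490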